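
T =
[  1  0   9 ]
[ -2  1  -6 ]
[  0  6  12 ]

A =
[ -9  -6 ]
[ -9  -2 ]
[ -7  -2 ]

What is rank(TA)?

First compute TA:
[[-72, -24],
 [ 51,  22],
 [-138, -36]]
Now row reduce the product.
R2 ← R2 + (17/24)·R1: [0, 5]
R3 ← R3 − (23/12)·R1: [0, 10]
R3 ← R3 − (2)·R2: [0, 0]
2 nonzero rows, so rank(TA) = 2.

2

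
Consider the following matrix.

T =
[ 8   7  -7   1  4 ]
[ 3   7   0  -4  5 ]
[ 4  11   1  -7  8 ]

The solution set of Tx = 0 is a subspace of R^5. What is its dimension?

3

Row reduce to echelon form.
R2 ← R2 − (3/8)·R1: [0, 35/8, 21/8, -35/8, 7/2]
R3 ← R3 − (1/2)·R1: [0, 15/2, 9/2, -15/2, 6]
R3 ← R3 − (12/7)·R2: [0, 0, 0, 0, 0]
2 nonzero rows, so rank(T) = 2.
T has 5 columns; by rank–nullity, nullity = 5 − 2 = 3.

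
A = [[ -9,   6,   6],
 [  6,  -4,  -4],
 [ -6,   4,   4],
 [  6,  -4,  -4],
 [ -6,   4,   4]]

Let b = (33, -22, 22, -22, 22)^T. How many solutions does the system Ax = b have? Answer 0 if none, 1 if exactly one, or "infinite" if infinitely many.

Row reduce the augmented matrix [A | b].
R2 ← R2 + (2/3)·R1: [0, 0, 0, 0]
R3 ← R3 − (2/3)·R1: [0, 0, 0, 0]
R4 ← R4 + (2/3)·R1: [0, 0, 0, 0]
R5 ← R5 − (2/3)·R1: [0, 0, 0, 0]
The echelon form has 1 nonzero rows, and every pivot lies in the first 3 columns, so rank(A) = rank([A|b]) = 1.
The system is consistent.
rank = 1 < 3 unknowns, so there are infinitely many solutions.

infinite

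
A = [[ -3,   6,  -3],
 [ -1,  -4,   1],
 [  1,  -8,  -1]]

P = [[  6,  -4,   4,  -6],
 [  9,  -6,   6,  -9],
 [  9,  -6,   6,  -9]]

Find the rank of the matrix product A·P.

First compute AP:
[[  9,  -6,   6,  -9],
 [-33,  22, -22,  33],
 [-75,  50, -50,  75]]
Now row reduce the product.
R2 ← R2 + (11/3)·R1: [0, 0, 0, 0]
R3 ← R3 + (25/3)·R1: [0, 0, 0, 0]
1 nonzero row, so rank(AP) = 1.

1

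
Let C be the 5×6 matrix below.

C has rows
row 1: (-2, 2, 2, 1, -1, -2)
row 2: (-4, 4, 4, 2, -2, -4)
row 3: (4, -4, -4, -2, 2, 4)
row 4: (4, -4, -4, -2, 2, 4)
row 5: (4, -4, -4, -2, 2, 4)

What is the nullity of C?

5

Row reduce to echelon form.
R2 ← R2 − (2)·R1: [0, 0, 0, 0, 0, 0]
R3 ← R3 + (2)·R1: [0, 0, 0, 0, 0, 0]
R4 ← R4 + (2)·R1: [0, 0, 0, 0, 0, 0]
R5 ← R5 + (2)·R1: [0, 0, 0, 0, 0, 0]
1 nonzero row, so rank(C) = 1.
C has 6 columns; by rank–nullity, nullity = 6 − 1 = 5.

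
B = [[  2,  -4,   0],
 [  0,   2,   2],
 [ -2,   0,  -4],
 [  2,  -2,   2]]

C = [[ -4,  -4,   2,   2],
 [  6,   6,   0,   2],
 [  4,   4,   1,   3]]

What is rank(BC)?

First compute BC:
[[-32, -32,   4,  -4],
 [ 20,  20,   2,  10],
 [ -8,  -8,  -8, -16],
 [-12, -12,   6,   6]]
Now row reduce the product.
R2 ← R2 + (5/8)·R1: [0, 0, 9/2, 15/2]
R3 ← R3 − (1/4)·R1: [0, 0, -9, -15]
R4 ← R4 − (3/8)·R1: [0, 0, 9/2, 15/2]
R3 ← R3 + (2)·R2: [0, 0, 0, 0]
R4 ← R4 − R2: [0, 0, 0, 0]
2 nonzero rows, so rank(BC) = 2.

2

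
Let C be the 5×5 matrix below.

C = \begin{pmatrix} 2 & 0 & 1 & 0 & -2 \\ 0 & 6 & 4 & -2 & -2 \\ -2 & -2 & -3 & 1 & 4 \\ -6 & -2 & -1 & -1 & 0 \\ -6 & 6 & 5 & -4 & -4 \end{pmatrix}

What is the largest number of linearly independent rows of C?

3

Row reduce to echelon form.
R3 ← R3 + R1: [0, -2, -2, 1, 2]
R4 ← R4 + (3)·R1: [0, -2, 2, -1, -6]
R5 ← R5 + (3)·R1: [0, 6, 8, -4, -10]
R3 ← R3 + (1/3)·R2: [0, 0, -2/3, 1/3, 4/3]
R4 ← R4 + (1/3)·R2: [0, 0, 10/3, -5/3, -20/3]
R5 ← R5 − R2: [0, 0, 4, -2, -8]
R4 ← R4 + (5)·R3: [0, 0, 0, 0, 0]
R5 ← R5 + (6)·R3: [0, 0, 0, 0, 0]
Echelon form has 3 nonzero rows, so rank(C) = 3.
The rank gives the maximum number of linearly independent rows: 3.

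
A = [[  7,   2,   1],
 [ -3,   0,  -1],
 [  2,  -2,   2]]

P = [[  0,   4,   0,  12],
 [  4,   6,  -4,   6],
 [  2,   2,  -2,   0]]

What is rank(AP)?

2

First compute AP:
[[ 10,  42, -10,  96],
 [ -2, -14,   2, -36],
 [ -4,   0,   4,  12]]
Now row reduce the product.
R2 ← R2 + (1/5)·R1: [0, -28/5, 0, -84/5]
R3 ← R3 + (2/5)·R1: [0, 84/5, 0, 252/5]
R3 ← R3 + (3)·R2: [0, 0, 0, 0]
2 nonzero rows, so rank(AP) = 2.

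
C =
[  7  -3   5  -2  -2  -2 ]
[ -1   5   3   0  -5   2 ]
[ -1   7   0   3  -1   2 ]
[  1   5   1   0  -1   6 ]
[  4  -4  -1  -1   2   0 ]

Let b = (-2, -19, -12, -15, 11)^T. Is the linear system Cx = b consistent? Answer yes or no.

yes

Row reduce the augmented matrix [C | b].
R2 ← R2 + (1/7)·R1: [0, 32/7, 26/7, -2/7, -37/7, 12/7, -135/7]
R3 ← R3 + (1/7)·R1: [0, 46/7, 5/7, 19/7, -9/7, 12/7, -86/7]
R4 ← R4 − (1/7)·R1: [0, 38/7, 2/7, 2/7, -5/7, 44/7, -103/7]
R5 ← R5 − (4/7)·R1: [0, -16/7, -27/7, 1/7, 22/7, 8/7, 85/7]
R3 ← R3 − (23/16)·R2: [0, 0, -37/8, 25/8, 101/16, -3/4, 247/16]
R4 ← R4 − (19/16)·R2: [0, 0, -33/8, 5/8, 89/16, 17/4, 131/16]
R5 ← R5 + (1/2)·R2: [0, 0, -2, 0, 1/2, 2, 5/2]
R4 ← R4 − (33/37)·R3: [0, 0, 0, -80/37, -5/74, 182/37, -413/74]
R5 ← R5 − (16/37)·R3: [0, 0, 0, -50/37, -165/74, 86/37, -309/74]
R5 ← R5 − (5/8)·R4: [0, 0, 0, 0, -35/16, -3/4, -11/16]
The echelon form has 5 nonzero rows, and every pivot lies in the first 6 columns, so rank(C) = rank([C|b]) = 5.
The system is consistent.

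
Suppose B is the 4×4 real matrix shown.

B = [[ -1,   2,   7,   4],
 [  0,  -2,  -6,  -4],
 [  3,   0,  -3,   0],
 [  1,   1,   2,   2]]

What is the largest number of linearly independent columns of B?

2

Row reduce to echelon form.
R3 ← R3 + (3)·R1: [0, 6, 18, 12]
R4 ← R4 + R1: [0, 3, 9, 6]
R3 ← R3 + (3)·R2: [0, 0, 0, 0]
R4 ← R4 + (3/2)·R2: [0, 0, 0, 0]
Echelon form has 2 nonzero rows, so rank(B) = 2.
The rank gives the maximum number of linearly independent columns: 2.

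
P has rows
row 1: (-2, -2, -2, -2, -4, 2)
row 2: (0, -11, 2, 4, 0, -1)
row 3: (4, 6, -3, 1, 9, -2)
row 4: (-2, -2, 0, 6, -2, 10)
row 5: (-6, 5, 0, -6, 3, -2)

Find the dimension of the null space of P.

1

Row reduce to echelon form.
R3 ← R3 + (2)·R1: [0, 2, -7, -3, 1, 2]
R4 ← R4 − R1: [0, 0, 2, 8, 2, 8]
R5 ← R5 − (3)·R1: [0, 11, 6, 0, 15, -8]
R3 ← R3 + (2/11)·R2: [0, 0, -73/11, -25/11, 1, 20/11]
R5 ← R5 + R2: [0, 0, 8, 4, 15, -9]
R4 ← R4 + (22/73)·R3: [0, 0, 0, 534/73, 168/73, 624/73]
R5 ← R5 + (88/73)·R3: [0, 0, 0, 92/73, 1183/73, -497/73]
R5 ← R5 − (46/267)·R4: [0, 0, 0, 0, 1407/89, -737/89]
5 nonzero rows, so rank(P) = 5.
P has 6 columns; by rank–nullity, nullity = 6 − 5 = 1.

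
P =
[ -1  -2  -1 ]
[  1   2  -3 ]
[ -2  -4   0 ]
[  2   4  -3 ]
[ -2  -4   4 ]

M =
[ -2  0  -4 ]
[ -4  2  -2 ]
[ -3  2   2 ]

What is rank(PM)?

2

First compute PM:
[[ 13,  -6,   6],
 [ -1,  -2, -14],
 [ 20,  -8,  16],
 [-11,   2, -22],
 [  8,   0,  24]]
Now row reduce the product.
R2 ← R2 + (1/13)·R1: [0, -32/13, -176/13]
R3 ← R3 − (20/13)·R1: [0, 16/13, 88/13]
R4 ← R4 + (11/13)·R1: [0, -40/13, -220/13]
R5 ← R5 − (8/13)·R1: [0, 48/13, 264/13]
R3 ← R3 + (1/2)·R2: [0, 0, 0]
R4 ← R4 − (5/4)·R2: [0, 0, 0]
R5 ← R5 + (3/2)·R2: [0, 0, 0]
2 nonzero rows, so rank(PM) = 2.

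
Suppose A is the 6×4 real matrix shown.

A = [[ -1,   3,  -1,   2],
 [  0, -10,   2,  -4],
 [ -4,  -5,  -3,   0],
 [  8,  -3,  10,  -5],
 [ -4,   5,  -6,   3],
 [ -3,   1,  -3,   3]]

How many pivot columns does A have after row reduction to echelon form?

Row reduce to echelon form.
R3 ← R3 − (4)·R1: [0, -17, 1, -8]
R4 ← R4 + (8)·R1: [0, 21, 2, 11]
R5 ← R5 − (4)·R1: [0, -7, -2, -5]
R6 ← R6 − (3)·R1: [0, -8, 0, -3]
R3 ← R3 − (17/10)·R2: [0, 0, -12/5, -6/5]
R4 ← R4 + (21/10)·R2: [0, 0, 31/5, 13/5]
R5 ← R5 − (7/10)·R2: [0, 0, -17/5, -11/5]
R6 ← R6 − (4/5)·R2: [0, 0, -8/5, 1/5]
R4 ← R4 + (31/12)·R3: [0, 0, 0, -1/2]
R5 ← R5 − (17/12)·R3: [0, 0, 0, -1/2]
R6 ← R6 − (2/3)·R3: [0, 0, 0, 1]
R5 ← R5 − R4: [0, 0, 0, 0]
R6 ← R6 + (2)·R4: [0, 0, 0, 0]
Echelon form has 4 nonzero rows, so rank(A) = 4.
Each nonzero row contributes one pivot column: 4 pivot columns.

4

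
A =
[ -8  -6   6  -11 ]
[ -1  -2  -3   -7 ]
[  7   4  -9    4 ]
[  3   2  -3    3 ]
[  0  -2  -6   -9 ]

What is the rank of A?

Row reduce to echelon form.
R2 ← R2 − (1/8)·R1: [0, -5/4, -15/4, -45/8]
R3 ← R3 + (7/8)·R1: [0, -5/4, -15/4, -45/8]
R4 ← R4 + (3/8)·R1: [0, -1/4, -3/4, -9/8]
R3 ← R3 − R2: [0, 0, 0, 0]
R4 ← R4 − (1/5)·R2: [0, 0, 0, 0]
R5 ← R5 − (8/5)·R2: [0, 0, 0, 0]
Echelon form has 2 nonzero rows, so rank(A) = 2.

2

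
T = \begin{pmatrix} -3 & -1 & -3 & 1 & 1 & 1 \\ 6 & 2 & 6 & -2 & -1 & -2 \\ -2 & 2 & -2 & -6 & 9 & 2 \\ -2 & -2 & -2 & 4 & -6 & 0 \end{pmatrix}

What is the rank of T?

Row reduce to echelon form.
R2 ← R2 + (2)·R1: [0, 0, 0, 0, 1, 0]
R3 ← R3 − (2/3)·R1: [0, 8/3, 0, -20/3, 25/3, 4/3]
R4 ← R4 − (2/3)·R1: [0, -4/3, 0, 10/3, -20/3, -2/3]
Swap R2 ↔ R3
R4 ← R4 + (1/2)·R2: [0, 0, 0, 0, -5/2, 0]
R4 ← R4 + (5/2)·R3: [0, 0, 0, 0, 0, 0]
Echelon form has 3 nonzero rows, so rank(T) = 3.

3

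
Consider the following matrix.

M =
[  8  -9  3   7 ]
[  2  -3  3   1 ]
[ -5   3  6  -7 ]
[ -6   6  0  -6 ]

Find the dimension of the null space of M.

2

Row reduce to echelon form.
R2 ← R2 − (1/4)·R1: [0, -3/4, 9/4, -3/4]
R3 ← R3 + (5/8)·R1: [0, -21/8, 63/8, -21/8]
R4 ← R4 + (3/4)·R1: [0, -3/4, 9/4, -3/4]
R3 ← R3 − (7/2)·R2: [0, 0, 0, 0]
R4 ← R4 − R2: [0, 0, 0, 0]
2 nonzero rows, so rank(M) = 2.
M has 4 columns; by rank–nullity, nullity = 4 − 2 = 2.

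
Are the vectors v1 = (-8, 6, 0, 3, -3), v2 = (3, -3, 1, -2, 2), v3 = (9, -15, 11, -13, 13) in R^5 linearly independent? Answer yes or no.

Form the matrix with these vectors as rows and row reduce.
R2 ← R2 + (3/8)·R1: [0, -3/4, 1, -7/8, 7/8]
R3 ← R3 + (9/8)·R1: [0, -33/4, 11, -77/8, 77/8]
R3 ← R3 − (11)·R2: [0, 0, 0, 0, 0]
2 nonzero rows, so the 3 vectors span a space of dimension 2.
Since 2 < 3, the vectors are linearly dependent.

no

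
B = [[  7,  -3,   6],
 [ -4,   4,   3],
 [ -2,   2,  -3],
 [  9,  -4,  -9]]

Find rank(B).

3

Row reduce to echelon form.
R2 ← R2 + (4/7)·R1: [0, 16/7, 45/7]
R3 ← R3 + (2/7)·R1: [0, 8/7, -9/7]
R4 ← R4 − (9/7)·R1: [0, -1/7, -117/7]
R3 ← R3 − (1/2)·R2: [0, 0, -9/2]
R4 ← R4 + (1/16)·R2: [0, 0, -261/16]
R4 ← R4 − (29/8)·R3: [0, 0, 0]
Echelon form has 3 nonzero rows, so rank(B) = 3.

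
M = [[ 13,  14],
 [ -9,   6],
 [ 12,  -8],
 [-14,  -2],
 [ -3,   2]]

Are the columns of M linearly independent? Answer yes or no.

Row reduce M to echelon form.
R2 ← R2 + (9/13)·R1: [0, 204/13]
R3 ← R3 − (12/13)·R1: [0, -272/13]
R4 ← R4 + (14/13)·R1: [0, 170/13]
R5 ← R5 + (3/13)·R1: [0, 68/13]
R3 ← R3 + (4/3)·R2: [0, 0]
R4 ← R4 − (5/6)·R2: [0, 0]
R5 ← R5 − (1/3)·R2: [0, 0]
2 pivots among 2 columns.
Every column is a pivot column, so the columns are linearly independent.

yes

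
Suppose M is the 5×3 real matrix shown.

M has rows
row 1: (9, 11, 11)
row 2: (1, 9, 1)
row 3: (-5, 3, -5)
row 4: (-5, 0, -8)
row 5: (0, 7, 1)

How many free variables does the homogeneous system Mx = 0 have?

Row reduce to echelon form.
R2 ← R2 − (1/9)·R1: [0, 70/9, -2/9]
R3 ← R3 + (5/9)·R1: [0, 82/9, 10/9]
R4 ← R4 + (5/9)·R1: [0, 55/9, -17/9]
R3 ← R3 − (41/35)·R2: [0, 0, 48/35]
R4 ← R4 − (11/14)·R2: [0, 0, -12/7]
R5 ← R5 − (9/10)·R2: [0, 0, 6/5]
R4 ← R4 + (5/4)·R3: [0, 0, 0]
R5 ← R5 − (7/8)·R3: [0, 0, 0]
3 nonzero rows, so rank(M) = 3.
M has 3 columns; by rank–nullity, nullity = 3 − 3 = 0.

0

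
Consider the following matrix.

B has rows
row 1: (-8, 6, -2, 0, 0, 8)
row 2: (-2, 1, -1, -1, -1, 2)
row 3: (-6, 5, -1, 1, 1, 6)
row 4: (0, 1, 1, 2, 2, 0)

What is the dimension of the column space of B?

2

Row reduce to echelon form.
R2 ← R2 − (1/4)·R1: [0, -1/2, -1/2, -1, -1, 0]
R3 ← R3 − (3/4)·R1: [0, 1/2, 1/2, 1, 1, 0]
R3 ← R3 + R2: [0, 0, 0, 0, 0, 0]
R4 ← R4 + (2)·R2: [0, 0, 0, 0, 0, 0]
Echelon form has 2 nonzero rows, so rank(B) = 2.
The column space has dimension equal to the rank: 2.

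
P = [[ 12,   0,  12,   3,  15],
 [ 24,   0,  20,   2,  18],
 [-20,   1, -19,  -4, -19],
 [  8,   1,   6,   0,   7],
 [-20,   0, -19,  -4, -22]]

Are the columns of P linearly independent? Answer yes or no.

no

Row reduce P to echelon form.
R2 ← R2 − (2)·R1: [0, 0, -4, -4, -12]
R3 ← R3 + (5/3)·R1: [0, 1, 1, 1, 6]
R4 ← R4 − (2/3)·R1: [0, 1, -2, -2, -3]
R5 ← R5 + (5/3)·R1: [0, 0, 1, 1, 3]
Swap R2 ↔ R3
R4 ← R4 − R2: [0, 0, -3, -3, -9]
R4 ← R4 − (3/4)·R3: [0, 0, 0, 0, 0]
R5 ← R5 + (1/4)·R3: [0, 0, 0, 0, 0]
3 pivots among 5 columns.
Only 3 < 5 pivot columns, so the columns are linearly dependent.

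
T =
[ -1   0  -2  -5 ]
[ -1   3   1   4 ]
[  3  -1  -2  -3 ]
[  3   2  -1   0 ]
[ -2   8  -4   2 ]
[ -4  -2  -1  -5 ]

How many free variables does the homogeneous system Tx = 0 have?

Row reduce to echelon form.
R2 ← R2 − R1: [0, 3, 3, 9]
R3 ← R3 + (3)·R1: [0, -1, -8, -18]
R4 ← R4 + (3)·R1: [0, 2, -7, -15]
R5 ← R5 − (2)·R1: [0, 8, 0, 12]
R6 ← R6 − (4)·R1: [0, -2, 7, 15]
R3 ← R3 + (1/3)·R2: [0, 0, -7, -15]
R4 ← R4 − (2/3)·R2: [0, 0, -9, -21]
R5 ← R5 − (8/3)·R2: [0, 0, -8, -12]
R6 ← R6 + (2/3)·R2: [0, 0, 9, 21]
R4 ← R4 − (9/7)·R3: [0, 0, 0, -12/7]
R5 ← R5 − (8/7)·R3: [0, 0, 0, 36/7]
R6 ← R6 + (9/7)·R3: [0, 0, 0, 12/7]
R5 ← R5 + (3)·R4: [0, 0, 0, 0]
R6 ← R6 + R4: [0, 0, 0, 0]
4 nonzero rows, so rank(T) = 4.
T has 4 columns; by rank–nullity, nullity = 4 − 4 = 0.

0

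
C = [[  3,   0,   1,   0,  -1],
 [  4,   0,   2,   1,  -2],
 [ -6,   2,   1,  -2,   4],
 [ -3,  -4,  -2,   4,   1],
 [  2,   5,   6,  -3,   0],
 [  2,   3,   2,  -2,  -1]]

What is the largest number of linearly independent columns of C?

5

Row reduce to echelon form.
R2 ← R2 − (4/3)·R1: [0, 0, 2/3, 1, -2/3]
R3 ← R3 + (2)·R1: [0, 2, 3, -2, 2]
R4 ← R4 + R1: [0, -4, -1, 4, 0]
R5 ← R5 − (2/3)·R1: [0, 5, 16/3, -3, 2/3]
R6 ← R6 − (2/3)·R1: [0, 3, 4/3, -2, -1/3]
Swap R2 ↔ R3
R4 ← R4 + (2)·R2: [0, 0, 5, 0, 4]
R5 ← R5 − (5/2)·R2: [0, 0, -13/6, 2, -13/3]
R6 ← R6 − (3/2)·R2: [0, 0, -19/6, 1, -10/3]
R4 ← R4 − (15/2)·R3: [0, 0, 0, -15/2, 9]
R5 ← R5 + (13/4)·R3: [0, 0, 0, 21/4, -13/2]
R6 ← R6 + (19/4)·R3: [0, 0, 0, 23/4, -13/2]
R5 ← R5 + (7/10)·R4: [0, 0, 0, 0, -1/5]
R6 ← R6 + (23/30)·R4: [0, 0, 0, 0, 2/5]
R6 ← R6 + (2)·R5: [0, 0, 0, 0, 0]
Echelon form has 5 nonzero rows, so rank(C) = 5.
The rank gives the maximum number of linearly independent columns: 5.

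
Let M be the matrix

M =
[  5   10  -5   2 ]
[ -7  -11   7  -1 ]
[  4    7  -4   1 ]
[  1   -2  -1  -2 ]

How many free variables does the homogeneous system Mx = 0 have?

2

Row reduce to echelon form.
R2 ← R2 + (7/5)·R1: [0, 3, 0, 9/5]
R3 ← R3 − (4/5)·R1: [0, -1, 0, -3/5]
R4 ← R4 − (1/5)·R1: [0, -4, 0, -12/5]
R3 ← R3 + (1/3)·R2: [0, 0, 0, 0]
R4 ← R4 + (4/3)·R2: [0, 0, 0, 0]
2 nonzero rows, so rank(M) = 2.
M has 4 columns; by rank–nullity, nullity = 4 − 2 = 2.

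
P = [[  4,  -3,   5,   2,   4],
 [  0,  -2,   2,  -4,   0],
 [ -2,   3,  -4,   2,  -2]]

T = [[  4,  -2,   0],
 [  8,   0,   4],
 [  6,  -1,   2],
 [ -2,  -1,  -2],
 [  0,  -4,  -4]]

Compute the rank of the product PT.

2

First compute PT:
[[ 18, -31, -22],
 [  4,   2,   4],
 [-12,  14,   8]]
Now row reduce the product.
R2 ← R2 − (2/9)·R1: [0, 80/9, 80/9]
R3 ← R3 + (2/3)·R1: [0, -20/3, -20/3]
R3 ← R3 + (3/4)·R2: [0, 0, 0]
2 nonzero rows, so rank(PT) = 2.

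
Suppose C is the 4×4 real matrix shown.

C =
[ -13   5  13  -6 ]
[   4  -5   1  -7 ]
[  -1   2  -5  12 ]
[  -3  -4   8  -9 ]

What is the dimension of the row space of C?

3

Row reduce to echelon form.
R2 ← R2 + (4/13)·R1: [0, -45/13, 5, -115/13]
R3 ← R3 − (1/13)·R1: [0, 21/13, -6, 162/13]
R4 ← R4 − (3/13)·R1: [0, -67/13, 5, -99/13]
R3 ← R3 + (7/15)·R2: [0, 0, -11/3, 25/3]
R4 ← R4 − (67/45)·R2: [0, 0, -22/9, 50/9]
R4 ← R4 − (2/3)·R3: [0, 0, 0, 0]
Echelon form has 3 nonzero rows, so rank(C) = 3.
The row space has dimension equal to the rank: 3.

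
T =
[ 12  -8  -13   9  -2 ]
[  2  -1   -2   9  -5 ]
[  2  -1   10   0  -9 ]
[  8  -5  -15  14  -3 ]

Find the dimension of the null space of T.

1

Row reduce to echelon form.
R2 ← R2 − (1/6)·R1: [0, 1/3, 1/6, 15/2, -14/3]
R3 ← R3 − (1/6)·R1: [0, 1/3, 73/6, -3/2, -26/3]
R4 ← R4 − (2/3)·R1: [0, 1/3, -19/3, 8, -5/3]
R3 ← R3 − R2: [0, 0, 12, -9, -4]
R4 ← R4 − R2: [0, 0, -13/2, 1/2, 3]
R4 ← R4 + (13/24)·R3: [0, 0, 0, -35/8, 5/6]
4 nonzero rows, so rank(T) = 4.
T has 5 columns; by rank–nullity, nullity = 5 − 4 = 1.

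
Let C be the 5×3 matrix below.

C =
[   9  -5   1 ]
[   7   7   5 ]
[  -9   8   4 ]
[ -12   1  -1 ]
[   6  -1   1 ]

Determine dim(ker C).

0

Row reduce to echelon form.
R2 ← R2 − (7/9)·R1: [0, 98/9, 38/9]
R3 ← R3 + R1: [0, 3, 5]
R4 ← R4 + (4/3)·R1: [0, -17/3, 1/3]
R5 ← R5 − (2/3)·R1: [0, 7/3, 1/3]
R3 ← R3 − (27/98)·R2: [0, 0, 188/49]
R4 ← R4 + (51/98)·R2: [0, 0, 124/49]
R5 ← R5 − (3/14)·R2: [0, 0, -4/7]
R4 ← R4 − (31/47)·R3: [0, 0, 0]
R5 ← R5 + (7/47)·R3: [0, 0, 0]
3 nonzero rows, so rank(C) = 3.
C has 3 columns; by rank–nullity, nullity = 3 − 3 = 0.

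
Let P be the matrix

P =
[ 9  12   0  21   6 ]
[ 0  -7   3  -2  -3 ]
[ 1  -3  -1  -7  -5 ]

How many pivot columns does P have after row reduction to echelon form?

3

Row reduce to echelon form.
R3 ← R3 − (1/9)·R1: [0, -13/3, -1, -28/3, -17/3]
R3 ← R3 − (13/21)·R2: [0, 0, -20/7, -170/21, -80/21]
Echelon form has 3 nonzero rows, so rank(P) = 3.
Each nonzero row contributes one pivot column: 3 pivot columns.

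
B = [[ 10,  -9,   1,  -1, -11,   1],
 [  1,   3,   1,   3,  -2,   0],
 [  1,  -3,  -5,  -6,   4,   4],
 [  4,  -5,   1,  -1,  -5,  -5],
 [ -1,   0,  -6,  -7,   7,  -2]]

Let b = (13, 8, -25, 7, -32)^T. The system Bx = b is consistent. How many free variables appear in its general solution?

Row reduce the augmented matrix [B | b].
R2 ← R2 − (1/10)·R1: [0, 39/10, 9/10, 31/10, -9/10, -1/10, 67/10]
R3 ← R3 − (1/10)·R1: [0, -21/10, -51/10, -59/10, 51/10, 39/10, -263/10]
R4 ← R4 − (2/5)·R1: [0, -7/5, 3/5, -3/5, -3/5, -27/5, 9/5]
R5 ← R5 + (1/10)·R1: [0, -9/10, -59/10, -71/10, 59/10, -19/10, -307/10]
R3 ← R3 + (7/13)·R2: [0, 0, -60/13, -55/13, 60/13, 50/13, -295/13]
R4 ← R4 + (14/39)·R2: [0, 0, 12/13, 20/39, -12/13, -212/39, 164/39]
R5 ← R5 + (3/13)·R2: [0, 0, -74/13, -83/13, 74/13, -25/13, -379/13]
R4 ← R4 + (1/5)·R3: [0, 0, 0, -1/3, 0, -14/3, -1/3]
R5 ← R5 − (37/30)·R3: [0, 0, 0, -7/6, 0, -20/3, -7/6]
R5 ← R5 − (7/2)·R4: [0, 0, 0, 0, 0, 29/3, 0]
The echelon form has 5 nonzero rows, and every pivot lies in the first 6 columns, so rank(B) = rank([B|b]) = 5.
The system is consistent.
Free variables = (unknowns) − (rank) = 6 − 5 = 1.

1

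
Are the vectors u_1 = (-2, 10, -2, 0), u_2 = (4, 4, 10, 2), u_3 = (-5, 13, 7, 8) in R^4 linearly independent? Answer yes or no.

yes

Form the matrix with these vectors as rows and row reduce.
R2 ← R2 + (2)·R1: [0, 24, 6, 2]
R3 ← R3 − (5/2)·R1: [0, -12, 12, 8]
R3 ← R3 + (1/2)·R2: [0, 0, 15, 9]
3 nonzero rows, so the 3 vectors span a space of dimension 3.
Since 3 = 3, the vectors are linearly independent.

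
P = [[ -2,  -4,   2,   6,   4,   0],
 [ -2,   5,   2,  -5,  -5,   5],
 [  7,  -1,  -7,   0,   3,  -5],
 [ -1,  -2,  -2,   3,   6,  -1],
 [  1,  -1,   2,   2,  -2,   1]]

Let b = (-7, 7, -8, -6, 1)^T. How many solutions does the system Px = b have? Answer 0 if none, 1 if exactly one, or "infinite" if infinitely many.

Row reduce the augmented matrix [P | b].
R2 ← R2 − R1: [0, 9, 0, -11, -9, 5, 14]
R3 ← R3 + (7/2)·R1: [0, -15, 0, 21, 17, -5, -65/2]
R4 ← R4 − (1/2)·R1: [0, 0, -3, 0, 4, -1, -5/2]
R5 ← R5 + (1/2)·R1: [0, -3, 3, 5, 0, 1, -5/2]
R3 ← R3 + (5/3)·R2: [0, 0, 0, 8/3, 2, 10/3, -55/6]
R5 ← R5 + (1/3)·R2: [0, 0, 3, 4/3, -3, 8/3, 13/6]
Swap R3 ↔ R4
R5 ← R5 + R3: [0, 0, 0, 4/3, 1, 5/3, -1/3]
R5 ← R5 − (1/2)·R4: [0, 0, 0, 0, 0, 0, 17/4]
The echelon form has 5 nonzero rows; the last pivot sits in the augmented column, so rank(P) = 4 but rank([P|b]) = 5.
Since the ranks differ, the system is inconsistent.
It has no solutions.

0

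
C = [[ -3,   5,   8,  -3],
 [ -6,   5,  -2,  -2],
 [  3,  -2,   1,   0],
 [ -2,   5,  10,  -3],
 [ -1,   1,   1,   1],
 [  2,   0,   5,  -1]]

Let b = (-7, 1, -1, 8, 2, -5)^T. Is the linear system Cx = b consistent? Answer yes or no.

Row reduce the augmented matrix [C | b].
R2 ← R2 − (2)·R1: [0, -5, -18, 4, 15]
R3 ← R3 + R1: [0, 3, 9, -3, -8]
R4 ← R4 − (2/3)·R1: [0, 5/3, 14/3, -1, 38/3]
R5 ← R5 − (1/3)·R1: [0, -2/3, -5/3, 2, 13/3]
R6 ← R6 + (2/3)·R1: [0, 10/3, 31/3, -3, -29/3]
R3 ← R3 + (3/5)·R2: [0, 0, -9/5, -3/5, 1]
R4 ← R4 + (1/3)·R2: [0, 0, -4/3, 1/3, 53/3]
R5 ← R5 − (2/15)·R2: [0, 0, 11/15, 22/15, 7/3]
R6 ← R6 + (2/3)·R2: [0, 0, -5/3, -1/3, 1/3]
R4 ← R4 − (20/27)·R3: [0, 0, 0, 7/9, 457/27]
R5 ← R5 + (11/27)·R3: [0, 0, 0, 11/9, 74/27]
R6 ← R6 − (25/27)·R3: [0, 0, 0, 2/9, -16/27]
R5 ← R5 − (11/7)·R4: [0, 0, 0, 0, -167/7]
R6 ← R6 − (2/7)·R4: [0, 0, 0, 0, -38/7]
R6 ← R6 − (38/167)·R5: [0, 0, 0, 0, 0]
The echelon form has 5 nonzero rows; the last pivot sits in the augmented column, so rank(C) = 4 but rank([C|b]) = 5.
Since the ranks differ, the system is inconsistent.

no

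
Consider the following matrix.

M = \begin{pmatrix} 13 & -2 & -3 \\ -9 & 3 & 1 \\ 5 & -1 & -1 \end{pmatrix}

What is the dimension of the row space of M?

2

Row reduce to echelon form.
R2 ← R2 + (9/13)·R1: [0, 21/13, -14/13]
R3 ← R3 − (5/13)·R1: [0, -3/13, 2/13]
R3 ← R3 + (1/7)·R2: [0, 0, 0]
Echelon form has 2 nonzero rows, so rank(M) = 2.
The row space has dimension equal to the rank: 2.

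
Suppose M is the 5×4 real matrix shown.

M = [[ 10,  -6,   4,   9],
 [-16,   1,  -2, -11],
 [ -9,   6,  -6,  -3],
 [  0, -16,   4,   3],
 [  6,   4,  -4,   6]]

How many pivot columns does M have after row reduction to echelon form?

Row reduce to echelon form.
R2 ← R2 + (8/5)·R1: [0, -43/5, 22/5, 17/5]
R3 ← R3 + (9/10)·R1: [0, 3/5, -12/5, 51/10]
R5 ← R5 − (3/5)·R1: [0, 38/5, -32/5, 3/5]
R3 ← R3 + (3/43)·R2: [0, 0, -90/43, 459/86]
R4 ← R4 − (80/43)·R2: [0, 0, -180/43, -143/43]
R5 ← R5 + (38/43)·R2: [0, 0, -108/43, 155/43]
R4 ← R4 − (2)·R3: [0, 0, 0, -14]
R5 ← R5 − (6/5)·R3: [0, 0, 0, -14/5]
R5 ← R5 − (1/5)·R4: [0, 0, 0, 0]
Echelon form has 4 nonzero rows, so rank(M) = 4.
Each nonzero row contributes one pivot column: 4 pivot columns.

4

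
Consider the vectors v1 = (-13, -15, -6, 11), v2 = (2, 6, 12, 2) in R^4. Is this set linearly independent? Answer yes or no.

Form the matrix with these vectors as rows and row reduce.
R2 ← R2 + (2/13)·R1: [0, 48/13, 144/13, 48/13]
2 nonzero rows, so the 2 vectors span a space of dimension 2.
Since 2 = 2, the vectors are linearly independent.

yes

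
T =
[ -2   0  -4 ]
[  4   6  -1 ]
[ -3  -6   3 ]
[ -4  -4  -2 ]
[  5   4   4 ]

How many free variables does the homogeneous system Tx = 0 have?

1

Row reduce to echelon form.
R2 ← R2 + (2)·R1: [0, 6, -9]
R3 ← R3 − (3/2)·R1: [0, -6, 9]
R4 ← R4 − (2)·R1: [0, -4, 6]
R5 ← R5 + (5/2)·R1: [0, 4, -6]
R3 ← R3 + R2: [0, 0, 0]
R4 ← R4 + (2/3)·R2: [0, 0, 0]
R5 ← R5 − (2/3)·R2: [0, 0, 0]
2 nonzero rows, so rank(T) = 2.
T has 3 columns; by rank–nullity, nullity = 3 − 2 = 1.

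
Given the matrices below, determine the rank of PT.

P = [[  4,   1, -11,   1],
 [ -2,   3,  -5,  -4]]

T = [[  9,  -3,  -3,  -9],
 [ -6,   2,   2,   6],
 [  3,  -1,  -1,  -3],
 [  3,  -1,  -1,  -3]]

1

First compute PT:
[[  0,   0,   0,   0],
 [-63,  21,  21,  63]]
Now row reduce the product.
Swap R1 ↔ R2
1 nonzero row, so rank(PT) = 1.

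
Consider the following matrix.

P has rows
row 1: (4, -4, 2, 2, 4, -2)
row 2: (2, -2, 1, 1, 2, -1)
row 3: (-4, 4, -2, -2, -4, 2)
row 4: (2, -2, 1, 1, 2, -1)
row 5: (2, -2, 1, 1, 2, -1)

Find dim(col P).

1

Row reduce to echelon form.
R2 ← R2 − (1/2)·R1: [0, 0, 0, 0, 0, 0]
R3 ← R3 + R1: [0, 0, 0, 0, 0, 0]
R4 ← R4 − (1/2)·R1: [0, 0, 0, 0, 0, 0]
R5 ← R5 − (1/2)·R1: [0, 0, 0, 0, 0, 0]
Echelon form has 1 nonzero row, so rank(P) = 1.
The column space has dimension equal to the rank: 1.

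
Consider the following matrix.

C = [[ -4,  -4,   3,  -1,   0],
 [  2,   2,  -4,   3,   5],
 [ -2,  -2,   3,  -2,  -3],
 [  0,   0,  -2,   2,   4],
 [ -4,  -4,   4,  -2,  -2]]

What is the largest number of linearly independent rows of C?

2

Row reduce to echelon form.
R2 ← R2 + (1/2)·R1: [0, 0, -5/2, 5/2, 5]
R3 ← R3 − (1/2)·R1: [0, 0, 3/2, -3/2, -3]
R5 ← R5 − R1: [0, 0, 1, -1, -2]
R3 ← R3 + (3/5)·R2: [0, 0, 0, 0, 0]
R4 ← R4 − (4/5)·R2: [0, 0, 0, 0, 0]
R5 ← R5 + (2/5)·R2: [0, 0, 0, 0, 0]
Echelon form has 2 nonzero rows, so rank(C) = 2.
The rank gives the maximum number of linearly independent rows: 2.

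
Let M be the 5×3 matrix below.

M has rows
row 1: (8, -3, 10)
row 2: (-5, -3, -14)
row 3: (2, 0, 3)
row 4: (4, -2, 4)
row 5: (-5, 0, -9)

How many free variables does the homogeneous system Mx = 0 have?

0

Row reduce to echelon form.
R2 ← R2 + (5/8)·R1: [0, -39/8, -31/4]
R3 ← R3 − (1/4)·R1: [0, 3/4, 1/2]
R4 ← R4 − (1/2)·R1: [0, -1/2, -1]
R5 ← R5 + (5/8)·R1: [0, -15/8, -11/4]
R3 ← R3 + (2/13)·R2: [0, 0, -9/13]
R4 ← R4 − (4/39)·R2: [0, 0, -8/39]
R5 ← R5 − (5/13)·R2: [0, 0, 3/13]
R4 ← R4 − (8/27)·R3: [0, 0, 0]
R5 ← R5 + (1/3)·R3: [0, 0, 0]
3 nonzero rows, so rank(M) = 3.
M has 3 columns; by rank–nullity, nullity = 3 − 3 = 0.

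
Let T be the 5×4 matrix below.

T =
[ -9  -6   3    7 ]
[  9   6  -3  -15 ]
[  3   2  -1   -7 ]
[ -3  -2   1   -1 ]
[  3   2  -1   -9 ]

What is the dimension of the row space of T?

2

Row reduce to echelon form.
R2 ← R2 + R1: [0, 0, 0, -8]
R3 ← R3 + (1/3)·R1: [0, 0, 0, -14/3]
R4 ← R4 − (1/3)·R1: [0, 0, 0, -10/3]
R5 ← R5 + (1/3)·R1: [0, 0, 0, -20/3]
R3 ← R3 − (7/12)·R2: [0, 0, 0, 0]
R4 ← R4 − (5/12)·R2: [0, 0, 0, 0]
R5 ← R5 − (5/6)·R2: [0, 0, 0, 0]
Echelon form has 2 nonzero rows, so rank(T) = 2.
The row space has dimension equal to the rank: 2.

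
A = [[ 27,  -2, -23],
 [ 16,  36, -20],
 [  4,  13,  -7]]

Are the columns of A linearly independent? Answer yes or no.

Row reduce A to echelon form.
R2 ← R2 − (16/27)·R1: [0, 1004/27, -172/27]
R3 ← R3 − (4/27)·R1: [0, 359/27, -97/27]
R3 ← R3 − (359/1004)·R2: [0, 0, -330/251]
3 pivots among 3 columns.
Every column is a pivot column, so the columns are linearly independent.

yes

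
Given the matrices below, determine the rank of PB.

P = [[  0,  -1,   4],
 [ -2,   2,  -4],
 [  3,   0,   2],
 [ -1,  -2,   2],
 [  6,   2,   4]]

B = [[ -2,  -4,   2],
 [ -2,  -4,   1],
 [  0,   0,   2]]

2

First compute PB:
[[  2,   4,   7],
 [  0,   0, -10],
 [ -6, -12,  10],
 [  6,  12,   0],
 [-16, -32,  22]]
Now row reduce the product.
R3 ← R3 + (3)·R1: [0, 0, 31]
R4 ← R4 − (3)·R1: [0, 0, -21]
R5 ← R5 + (8)·R1: [0, 0, 78]
R3 ← R3 + (31/10)·R2: [0, 0, 0]
R4 ← R4 − (21/10)·R2: [0, 0, 0]
R5 ← R5 + (39/5)·R2: [0, 0, 0]
2 nonzero rows, so rank(PB) = 2.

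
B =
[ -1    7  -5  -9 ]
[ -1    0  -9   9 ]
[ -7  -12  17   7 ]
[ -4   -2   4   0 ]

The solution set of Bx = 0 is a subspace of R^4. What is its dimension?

Row reduce to echelon form.
R2 ← R2 − R1: [0, -7, -4, 18]
R3 ← R3 − (7)·R1: [0, -61, 52, 70]
R4 ← R4 − (4)·R1: [0, -30, 24, 36]
R3 ← R3 − (61/7)·R2: [0, 0, 608/7, -608/7]
R4 ← R4 − (30/7)·R2: [0, 0, 288/7, -288/7]
R4 ← R4 − (9/19)·R3: [0, 0, 0, 0]
3 nonzero rows, so rank(B) = 3.
B has 4 columns; by rank–nullity, nullity = 4 − 3 = 1.

1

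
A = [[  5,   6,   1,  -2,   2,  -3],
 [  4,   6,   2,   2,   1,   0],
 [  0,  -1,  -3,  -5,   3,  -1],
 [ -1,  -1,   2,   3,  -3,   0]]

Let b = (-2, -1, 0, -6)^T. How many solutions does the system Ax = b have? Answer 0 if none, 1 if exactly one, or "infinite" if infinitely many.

0

Row reduce the augmented matrix [A | b].
R2 ← R2 − (4/5)·R1: [0, 6/5, 6/5, 18/5, -3/5, 12/5, 3/5]
R4 ← R4 + (1/5)·R1: [0, 1/5, 11/5, 13/5, -13/5, -3/5, -32/5]
R3 ← R3 + (5/6)·R2: [0, 0, -2, -2, 5/2, 1, 1/2]
R4 ← R4 − (1/6)·R2: [0, 0, 2, 2, -5/2, -1, -13/2]
R4 ← R4 + R3: [0, 0, 0, 0, 0, 0, -6]
The echelon form has 4 nonzero rows; the last pivot sits in the augmented column, so rank(A) = 3 but rank([A|b]) = 4.
Since the ranks differ, the system is inconsistent.
It has no solutions.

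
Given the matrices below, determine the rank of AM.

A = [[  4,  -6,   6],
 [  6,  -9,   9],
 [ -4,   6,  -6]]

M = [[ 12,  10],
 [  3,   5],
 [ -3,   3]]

1

First compute AM:
[[ 12,  28],
 [ 18,  42],
 [-12, -28]]
Now row reduce the product.
R2 ← R2 − (3/2)·R1: [0, 0]
R3 ← R3 + R1: [0, 0]
1 nonzero row, so rank(AM) = 1.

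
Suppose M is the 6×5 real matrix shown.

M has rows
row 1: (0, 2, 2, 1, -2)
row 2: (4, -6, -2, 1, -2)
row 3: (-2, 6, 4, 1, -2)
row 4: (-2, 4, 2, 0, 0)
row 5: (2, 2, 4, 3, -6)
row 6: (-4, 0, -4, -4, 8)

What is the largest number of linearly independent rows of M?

Row reduce to echelon form.
Swap R1 ↔ R2
R3 ← R3 + (1/2)·R1: [0, 3, 3, 3/2, -3]
R4 ← R4 + (1/2)·R1: [0, 1, 1, 1/2, -1]
R5 ← R5 − (1/2)·R1: [0, 5, 5, 5/2, -5]
R6 ← R6 + R1: [0, -6, -6, -3, 6]
R3 ← R3 − (3/2)·R2: [0, 0, 0, 0, 0]
R4 ← R4 − (1/2)·R2: [0, 0, 0, 0, 0]
R5 ← R5 − (5/2)·R2: [0, 0, 0, 0, 0]
R6 ← R6 + (3)·R2: [0, 0, 0, 0, 0]
Echelon form has 2 nonzero rows, so rank(M) = 2.
The rank gives the maximum number of linearly independent rows: 2.

2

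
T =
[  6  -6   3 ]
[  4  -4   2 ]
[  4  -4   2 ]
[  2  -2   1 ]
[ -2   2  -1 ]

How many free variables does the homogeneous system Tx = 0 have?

Row reduce to echelon form.
R2 ← R2 − (2/3)·R1: [0, 0, 0]
R3 ← R3 − (2/3)·R1: [0, 0, 0]
R4 ← R4 − (1/3)·R1: [0, 0, 0]
R5 ← R5 + (1/3)·R1: [0, 0, 0]
1 nonzero row, so rank(T) = 1.
T has 3 columns; by rank–nullity, nullity = 3 − 1 = 2.

2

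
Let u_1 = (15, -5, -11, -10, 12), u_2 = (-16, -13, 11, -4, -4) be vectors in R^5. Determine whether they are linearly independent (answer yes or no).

yes

Form the matrix with these vectors as rows and row reduce.
R2 ← R2 + (16/15)·R1: [0, -55/3, -11/15, -44/3, 44/5]
2 nonzero rows, so the 2 vectors span a space of dimension 2.
Since 2 = 2, the vectors are linearly independent.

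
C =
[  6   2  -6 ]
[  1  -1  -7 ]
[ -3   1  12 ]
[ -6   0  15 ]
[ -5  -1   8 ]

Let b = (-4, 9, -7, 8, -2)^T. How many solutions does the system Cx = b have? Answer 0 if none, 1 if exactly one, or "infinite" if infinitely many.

0

Row reduce the augmented matrix [C | b].
R2 ← R2 − (1/6)·R1: [0, -4/3, -6, 29/3]
R3 ← R3 + (1/2)·R1: [0, 2, 9, -9]
R4 ← R4 + R1: [0, 2, 9, 4]
R5 ← R5 + (5/6)·R1: [0, 2/3, 3, -16/3]
R3 ← R3 + (3/2)·R2: [0, 0, 0, 11/2]
R4 ← R4 + (3/2)·R2: [0, 0, 0, 37/2]
R5 ← R5 + (1/2)·R2: [0, 0, 0, -1/2]
R4 ← R4 − (37/11)·R3: [0, 0, 0, 0]
R5 ← R5 + (1/11)·R3: [0, 0, 0, 0]
The echelon form has 3 nonzero rows; the last pivot sits in the augmented column, so rank(C) = 2 but rank([C|b]) = 3.
Since the ranks differ, the system is inconsistent.
It has no solutions.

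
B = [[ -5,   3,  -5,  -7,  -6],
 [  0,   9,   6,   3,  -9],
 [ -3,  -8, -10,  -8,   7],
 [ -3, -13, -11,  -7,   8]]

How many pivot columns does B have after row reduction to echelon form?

3

Row reduce to echelon form.
R3 ← R3 − (3/5)·R1: [0, -49/5, -7, -19/5, 53/5]
R4 ← R4 − (3/5)·R1: [0, -74/5, -8, -14/5, 58/5]
R3 ← R3 + (49/45)·R2: [0, 0, -7/15, -8/15, 4/5]
R4 ← R4 + (74/45)·R2: [0, 0, 28/15, 32/15, -16/5]
R4 ← R4 + (4)·R3: [0, 0, 0, 0, 0]
Echelon form has 3 nonzero rows, so rank(B) = 3.
Each nonzero row contributes one pivot column: 3 pivot columns.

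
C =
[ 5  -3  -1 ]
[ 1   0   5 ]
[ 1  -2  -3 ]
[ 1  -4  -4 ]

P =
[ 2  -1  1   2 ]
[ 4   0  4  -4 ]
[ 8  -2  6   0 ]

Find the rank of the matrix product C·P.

First compute CP:
[[-10,  -3, -13,  22],
 [ 42, -11,  31,   2],
 [-30,   5, -25,  10],
 [-46,   7, -39,  18]]
Now row reduce the product.
R2 ← R2 + (21/5)·R1: [0, -118/5, -118/5, 472/5]
R3 ← R3 − (3)·R1: [0, 14, 14, -56]
R4 ← R4 − (23/5)·R1: [0, 104/5, 104/5, -416/5]
R3 ← R3 + (35/59)·R2: [0, 0, 0, 0]
R4 ← R4 + (52/59)·R2: [0, 0, 0, 0]
2 nonzero rows, so rank(CP) = 2.

2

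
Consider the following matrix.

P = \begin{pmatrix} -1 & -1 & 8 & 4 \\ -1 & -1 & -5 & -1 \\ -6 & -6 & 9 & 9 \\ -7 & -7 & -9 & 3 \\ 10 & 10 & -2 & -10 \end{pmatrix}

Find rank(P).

2

Row reduce to echelon form.
R2 ← R2 − R1: [0, 0, -13, -5]
R3 ← R3 − (6)·R1: [0, 0, -39, -15]
R4 ← R4 − (7)·R1: [0, 0, -65, -25]
R5 ← R5 + (10)·R1: [0, 0, 78, 30]
R3 ← R3 − (3)·R2: [0, 0, 0, 0]
R4 ← R4 − (5)·R2: [0, 0, 0, 0]
R5 ← R5 + (6)·R2: [0, 0, 0, 0]
Echelon form has 2 nonzero rows, so rank(P) = 2.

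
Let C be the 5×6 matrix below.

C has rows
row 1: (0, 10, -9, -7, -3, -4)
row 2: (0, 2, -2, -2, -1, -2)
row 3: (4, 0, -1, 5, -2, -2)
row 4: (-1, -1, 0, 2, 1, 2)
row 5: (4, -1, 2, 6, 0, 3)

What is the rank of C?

4

Row reduce to echelon form.
Swap R1 ↔ R3
R4 ← R4 + (1/4)·R1: [0, -1, -1/4, 13/4, 1/2, 3/2]
R5 ← R5 − R1: [0, -1, 3, 1, 2, 5]
R3 ← R3 − (5)·R2: [0, 0, 1, 3, 2, 6]
R4 ← R4 + (1/2)·R2: [0, 0, -5/4, 9/4, 0, 1/2]
R5 ← R5 + (1/2)·R2: [0, 0, 2, 0, 3/2, 4]
R4 ← R4 + (5/4)·R3: [0, 0, 0, 6, 5/2, 8]
R5 ← R5 − (2)·R3: [0, 0, 0, -6, -5/2, -8]
R5 ← R5 + R4: [0, 0, 0, 0, 0, 0]
Echelon form has 4 nonzero rows, so rank(C) = 4.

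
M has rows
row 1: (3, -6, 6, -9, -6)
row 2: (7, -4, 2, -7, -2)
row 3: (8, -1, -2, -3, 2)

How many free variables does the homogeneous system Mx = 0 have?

Row reduce to echelon form.
R2 ← R2 − (7/3)·R1: [0, 10, -12, 14, 12]
R3 ← R3 − (8/3)·R1: [0, 15, -18, 21, 18]
R3 ← R3 − (3/2)·R2: [0, 0, 0, 0, 0]
2 nonzero rows, so rank(M) = 2.
M has 5 columns; by rank–nullity, nullity = 5 − 2 = 3.

3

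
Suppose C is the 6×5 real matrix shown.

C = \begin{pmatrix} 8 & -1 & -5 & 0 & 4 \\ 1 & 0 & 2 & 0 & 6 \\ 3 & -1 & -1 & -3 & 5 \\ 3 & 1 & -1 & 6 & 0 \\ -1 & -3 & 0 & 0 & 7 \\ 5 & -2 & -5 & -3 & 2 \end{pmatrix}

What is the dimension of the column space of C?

Row reduce to echelon form.
R2 ← R2 − (1/8)·R1: [0, 1/8, 21/8, 0, 11/2]
R3 ← R3 − (3/8)·R1: [0, -5/8, 7/8, -3, 7/2]
R4 ← R4 − (3/8)·R1: [0, 11/8, 7/8, 6, -3/2]
R5 ← R5 + (1/8)·R1: [0, -25/8, -5/8, 0, 15/2]
R6 ← R6 − (5/8)·R1: [0, -11/8, -15/8, -3, -1/2]
R3 ← R3 + (5)·R2: [0, 0, 14, -3, 31]
R4 ← R4 − (11)·R2: [0, 0, -28, 6, -62]
R5 ← R5 + (25)·R2: [0, 0, 65, 0, 145]
R6 ← R6 + (11)·R2: [0, 0, 27, -3, 60]
R4 ← R4 + (2)·R3: [0, 0, 0, 0, 0]
R5 ← R5 − (65/14)·R3: [0, 0, 0, 195/14, 15/14]
R6 ← R6 − (27/14)·R3: [0, 0, 0, 39/14, 3/14]
Swap R4 ↔ R5
R6 ← R6 − (1/5)·R4: [0, 0, 0, 0, 0]
Echelon form has 4 nonzero rows, so rank(C) = 4.
The column space has dimension equal to the rank: 4.

4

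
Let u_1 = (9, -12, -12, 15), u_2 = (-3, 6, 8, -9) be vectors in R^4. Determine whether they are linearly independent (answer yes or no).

Form the matrix with these vectors as rows and row reduce.
R2 ← R2 + (1/3)·R1: [0, 2, 4, -4]
2 nonzero rows, so the 2 vectors span a space of dimension 2.
Since 2 = 2, the vectors are linearly independent.

yes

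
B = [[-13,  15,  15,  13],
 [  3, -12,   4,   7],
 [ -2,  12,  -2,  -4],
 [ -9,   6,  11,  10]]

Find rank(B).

3

Row reduce to echelon form.
R2 ← R2 + (3/13)·R1: [0, -111/13, 97/13, 10]
R3 ← R3 − (2/13)·R1: [0, 126/13, -56/13, -6]
R4 ← R4 − (9/13)·R1: [0, -57/13, 8/13, 1]
R3 ← R3 + (42/37)·R2: [0, 0, 154/37, 198/37]
R4 ← R4 − (19/37)·R2: [0, 0, -119/37, -153/37]
R4 ← R4 + (17/22)·R3: [0, 0, 0, 0]
Echelon form has 3 nonzero rows, so rank(B) = 3.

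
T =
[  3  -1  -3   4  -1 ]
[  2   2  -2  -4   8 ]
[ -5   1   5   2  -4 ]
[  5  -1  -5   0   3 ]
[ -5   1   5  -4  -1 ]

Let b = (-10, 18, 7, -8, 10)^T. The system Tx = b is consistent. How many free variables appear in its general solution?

2

Row reduce the augmented matrix [T | b].
R2 ← R2 − (2/3)·R1: [0, 8/3, 0, -20/3, 26/3, 74/3]
R3 ← R3 + (5/3)·R1: [0, -2/3, 0, 26/3, -17/3, -29/3]
R4 ← R4 − (5/3)·R1: [0, 2/3, 0, -20/3, 14/3, 26/3]
R5 ← R5 + (5/3)·R1: [0, -2/3, 0, 8/3, -8/3, -20/3]
R3 ← R3 + (1/4)·R2: [0, 0, 0, 7, -7/2, -7/2]
R4 ← R4 − (1/4)·R2: [0, 0, 0, -5, 5/2, 5/2]
R5 ← R5 + (1/4)·R2: [0, 0, 0, 1, -1/2, -1/2]
R4 ← R4 + (5/7)·R3: [0, 0, 0, 0, 0, 0]
R5 ← R5 − (1/7)·R3: [0, 0, 0, 0, 0, 0]
The echelon form has 3 nonzero rows, and every pivot lies in the first 5 columns, so rank(T) = rank([T|b]) = 3.
The system is consistent.
Free variables = (unknowns) − (rank) = 5 − 3 = 2.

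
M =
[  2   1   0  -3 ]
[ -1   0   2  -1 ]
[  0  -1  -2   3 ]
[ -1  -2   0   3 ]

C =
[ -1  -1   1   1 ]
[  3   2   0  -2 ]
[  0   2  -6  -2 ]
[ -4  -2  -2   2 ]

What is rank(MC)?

First compute MC:
[[ 13,   6,   8,  -6],
 [  5,   7, -11,  -7],
 [-15, -12,   6,  12],
 [-17,  -9,  -7,   9]]
Now row reduce the product.
R2 ← R2 − (5/13)·R1: [0, 61/13, -183/13, -61/13]
R3 ← R3 + (15/13)·R1: [0, -66/13, 198/13, 66/13]
R4 ← R4 + (17/13)·R1: [0, -15/13, 45/13, 15/13]
R3 ← R3 + (66/61)·R2: [0, 0, 0, 0]
R4 ← R4 + (15/61)·R2: [0, 0, 0, 0]
2 nonzero rows, so rank(MC) = 2.

2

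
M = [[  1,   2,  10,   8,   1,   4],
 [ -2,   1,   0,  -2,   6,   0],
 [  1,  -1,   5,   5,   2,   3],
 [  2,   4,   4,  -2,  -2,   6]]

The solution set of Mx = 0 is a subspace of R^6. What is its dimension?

Row reduce to echelon form.
R2 ← R2 + (2)·R1: [0, 5, 20, 14, 8, 8]
R3 ← R3 − R1: [0, -3, -5, -3, 1, -1]
R4 ← R4 − (2)·R1: [0, 0, -16, -18, -4, -2]
R3 ← R3 + (3/5)·R2: [0, 0, 7, 27/5, 29/5, 19/5]
R4 ← R4 + (16/7)·R3: [0, 0, 0, -198/35, 324/35, 234/35]
4 nonzero rows, so rank(M) = 4.
M has 6 columns; by rank–nullity, nullity = 6 − 4 = 2.

2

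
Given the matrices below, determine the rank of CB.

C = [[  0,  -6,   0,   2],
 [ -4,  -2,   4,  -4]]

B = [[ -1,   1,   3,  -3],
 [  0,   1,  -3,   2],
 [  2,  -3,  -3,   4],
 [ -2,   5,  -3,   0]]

First compute CB:
[[ -4,   4,  12, -12],
 [ 20, -38,  -6,  24]]
Now row reduce the product.
R2 ← R2 + (5)·R1: [0, -18, 54, -36]
2 nonzero rows, so rank(CB) = 2.

2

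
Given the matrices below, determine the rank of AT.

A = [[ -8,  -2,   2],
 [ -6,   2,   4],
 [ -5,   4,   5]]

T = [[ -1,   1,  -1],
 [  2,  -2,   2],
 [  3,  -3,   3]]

1

First compute AT:
[[ 10, -10,  10],
 [ 22, -22,  22],
 [ 28, -28,  28]]
Now row reduce the product.
R2 ← R2 − (11/5)·R1: [0, 0, 0]
R3 ← R3 − (14/5)·R1: [0, 0, 0]
1 nonzero row, so rank(AT) = 1.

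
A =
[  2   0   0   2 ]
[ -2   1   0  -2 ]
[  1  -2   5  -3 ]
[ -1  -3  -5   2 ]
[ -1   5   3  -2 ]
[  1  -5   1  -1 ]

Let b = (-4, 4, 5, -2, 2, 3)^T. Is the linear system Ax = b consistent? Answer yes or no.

yes

Row reduce the augmented matrix [A | b].
R2 ← R2 + R1: [0, 1, 0, 0, 0]
R3 ← R3 − (1/2)·R1: [0, -2, 5, -4, 7]
R4 ← R4 + (1/2)·R1: [0, -3, -5, 3, -4]
R5 ← R5 + (1/2)·R1: [0, 5, 3, -1, 0]
R6 ← R6 − (1/2)·R1: [0, -5, 1, -2, 5]
R3 ← R3 + (2)·R2: [0, 0, 5, -4, 7]
R4 ← R4 + (3)·R2: [0, 0, -5, 3, -4]
R5 ← R5 − (5)·R2: [0, 0, 3, -1, 0]
R6 ← R6 + (5)·R2: [0, 0, 1, -2, 5]
R4 ← R4 + R3: [0, 0, 0, -1, 3]
R5 ← R5 − (3/5)·R3: [0, 0, 0, 7/5, -21/5]
R6 ← R6 − (1/5)·R3: [0, 0, 0, -6/5, 18/5]
R5 ← R5 + (7/5)·R4: [0, 0, 0, 0, 0]
R6 ← R6 − (6/5)·R4: [0, 0, 0, 0, 0]
The echelon form has 4 nonzero rows, and every pivot lies in the first 4 columns, so rank(A) = rank([A|b]) = 4.
The system is consistent.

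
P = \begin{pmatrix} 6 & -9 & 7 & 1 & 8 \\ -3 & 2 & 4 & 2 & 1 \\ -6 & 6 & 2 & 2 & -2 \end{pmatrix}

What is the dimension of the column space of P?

Row reduce to echelon form.
R2 ← R2 + (1/2)·R1: [0, -5/2, 15/2, 5/2, 5]
R3 ← R3 + R1: [0, -3, 9, 3, 6]
R3 ← R3 − (6/5)·R2: [0, 0, 0, 0, 0]
Echelon form has 2 nonzero rows, so rank(P) = 2.
The column space has dimension equal to the rank: 2.

2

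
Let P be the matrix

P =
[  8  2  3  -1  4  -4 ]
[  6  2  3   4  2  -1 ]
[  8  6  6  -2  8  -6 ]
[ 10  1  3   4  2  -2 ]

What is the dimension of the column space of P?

3

Row reduce to echelon form.
R2 ← R2 − (3/4)·R1: [0, 1/2, 3/4, 19/4, -1, 2]
R3 ← R3 − R1: [0, 4, 3, -1, 4, -2]
R4 ← R4 − (5/4)·R1: [0, -3/2, -3/4, 21/4, -3, 3]
R3 ← R3 − (8)·R2: [0, 0, -3, -39, 12, -18]
R4 ← R4 + (3)·R2: [0, 0, 3/2, 39/2, -6, 9]
R4 ← R4 + (1/2)·R3: [0, 0, 0, 0, 0, 0]
Echelon form has 3 nonzero rows, so rank(P) = 3.
The column space has dimension equal to the rank: 3.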